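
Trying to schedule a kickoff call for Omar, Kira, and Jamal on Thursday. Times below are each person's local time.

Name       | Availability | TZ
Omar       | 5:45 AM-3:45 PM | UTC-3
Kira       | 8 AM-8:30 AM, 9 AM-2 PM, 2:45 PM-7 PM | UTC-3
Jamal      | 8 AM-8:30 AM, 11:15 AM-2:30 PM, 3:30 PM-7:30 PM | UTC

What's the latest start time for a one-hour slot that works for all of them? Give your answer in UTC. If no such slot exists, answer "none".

17:45

Omar in UTC: 08:45-18:45 (add 3h to convert from UTC-3).
Kira in UTC: 11:00-11:30, 12:00-17:00, 17:45-22:00 (add 3h to convert from UTC-3).
Jamal in UTC: 08:00-08:30, 11:15-14:30, 15:30-19:30.
Omar ∩ Kira: 11:00-11:30, 12:00-17:00, 17:45-18:45.
Omar ∩ Kira ∩ Jamal: 11:15-11:30, 12:00-14:30, 15:30-17:00, 17:45-18:45.
The last common window of at least 60 minutes is 17:45-18:45; a 60-minute meeting can start as late as 17:45 and still end by 18:45.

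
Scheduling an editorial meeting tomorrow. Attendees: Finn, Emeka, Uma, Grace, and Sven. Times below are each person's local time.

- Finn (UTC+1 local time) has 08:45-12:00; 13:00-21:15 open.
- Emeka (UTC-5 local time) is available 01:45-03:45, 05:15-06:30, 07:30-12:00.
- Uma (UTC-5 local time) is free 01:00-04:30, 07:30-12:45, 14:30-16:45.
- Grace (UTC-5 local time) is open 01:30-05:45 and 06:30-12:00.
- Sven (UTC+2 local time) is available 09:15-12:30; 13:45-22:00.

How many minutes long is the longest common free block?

Finn in UTC: 07:45-11:00, 12:00-20:15 (subtract 1h to convert from UTC+1).
Emeka in UTC: 06:45-08:45, 10:15-11:30, 12:30-17:00 (add 5h to convert from UTC-5).
Uma in UTC: 06:00-09:30, 12:30-17:45, 19:30-21:45 (add 5h to convert from UTC-5).
Grace in UTC: 06:30-10:45, 11:30-17:00 (add 5h to convert from UTC-5).
Sven in UTC: 07:15-10:30, 11:45-20:00 (subtract 2h to convert from UTC+2).
Finn ∩ Emeka: 07:45-08:45, 10:15-11:00, 12:30-17:00.
Finn ∩ Emeka ∩ Uma: 07:45-08:45, 12:30-17:00.
Finn ∩ Emeka ∩ Uma ∩ Grace: 07:45-08:45, 12:30-17:00.
Finn ∩ Emeka ∩ Uma ∩ Grace ∩ Sven: 07:45-08:45, 12:30-17:00.
The longest is 12:30-17:00 at 270 minutes.

270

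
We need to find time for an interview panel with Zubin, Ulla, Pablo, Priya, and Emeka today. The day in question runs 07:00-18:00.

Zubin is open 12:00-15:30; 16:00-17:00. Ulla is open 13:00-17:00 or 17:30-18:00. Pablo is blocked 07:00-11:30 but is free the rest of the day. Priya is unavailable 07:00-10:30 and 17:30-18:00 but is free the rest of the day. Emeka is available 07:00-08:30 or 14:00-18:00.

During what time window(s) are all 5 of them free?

14:00-15:30, 16:00-17:00

Zubin free: 12:00-15:30, 16:00-17:00.
Ulla free: 13:00-17:00, 17:30-18:00.
Pablo free: 11:30-18:00 (invert busy blocks within the working day).
Priya free: 10:30-17:30 (invert busy blocks within the working day).
Emeka free: 07:00-08:30, 14:00-18:00.
Zubin ∩ Ulla: 13:00-15:30, 16:00-17:00.
Zubin ∩ Ulla ∩ Pablo: 13:00-15:30, 16:00-17:00.
Zubin ∩ Ulla ∩ Pablo ∩ Priya: 13:00-15:30, 16:00-17:00.
Zubin ∩ Ulla ∩ Pablo ∩ Priya ∩ Emeka: 14:00-15:30, 16:00-17:00.
So the common availability across everyone is 14:00-15:30, 16:00-17:00.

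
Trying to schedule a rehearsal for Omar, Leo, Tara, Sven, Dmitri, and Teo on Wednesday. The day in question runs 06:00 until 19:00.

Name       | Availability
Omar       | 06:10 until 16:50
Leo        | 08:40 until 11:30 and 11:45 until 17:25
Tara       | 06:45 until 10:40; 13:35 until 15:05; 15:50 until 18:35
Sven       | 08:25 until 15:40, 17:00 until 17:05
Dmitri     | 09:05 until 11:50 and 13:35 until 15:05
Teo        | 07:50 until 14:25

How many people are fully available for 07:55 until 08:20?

3

Omar, Tara, and Teo can make the full 07:55-08:20 slot — that's 3.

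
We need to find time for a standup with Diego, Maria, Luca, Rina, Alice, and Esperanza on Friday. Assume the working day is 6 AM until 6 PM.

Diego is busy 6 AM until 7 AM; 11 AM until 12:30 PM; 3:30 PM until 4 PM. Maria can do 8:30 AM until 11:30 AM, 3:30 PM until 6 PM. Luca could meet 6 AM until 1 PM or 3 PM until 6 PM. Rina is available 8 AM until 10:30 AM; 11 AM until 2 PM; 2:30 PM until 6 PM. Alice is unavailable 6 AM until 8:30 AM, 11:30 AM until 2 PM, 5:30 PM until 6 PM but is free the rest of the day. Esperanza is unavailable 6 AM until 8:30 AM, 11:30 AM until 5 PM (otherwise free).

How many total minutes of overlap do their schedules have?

150

Diego free: 07:00-11:00, 12:30-15:30, 16:00-18:00 (invert busy blocks within the working day).
Maria free: 08:30-11:30, 15:30-18:00.
Luca free: 06:00-13:00, 15:00-18:00.
Rina free: 08:00-10:30, 11:00-14:00, 14:30-18:00.
Alice free: 08:30-11:30, 14:00-17:30 (invert busy blocks within the working day).
Esperanza free: 08:30-11:30, 17:00-18:00 (invert busy blocks within the working day).
Diego ∩ Maria: 08:30-11:00, 16:00-18:00.
Diego ∩ Maria ∩ Luca: 08:30-11:00, 16:00-18:00.
Diego ∩ Maria ∩ Luca ∩ Rina: 08:30-10:30, 16:00-18:00.
Diego ∩ Maria ∩ Luca ∩ Rina ∩ Alice: 08:30-10:30, 16:00-17:30.
Diego ∩ Maria ∩ Luca ∩ Rina ∩ Alice ∩ Esperanza: 08:30-10:30, 17:00-17:30.
Summing the common windows: 120 + 30 = 150 minutes.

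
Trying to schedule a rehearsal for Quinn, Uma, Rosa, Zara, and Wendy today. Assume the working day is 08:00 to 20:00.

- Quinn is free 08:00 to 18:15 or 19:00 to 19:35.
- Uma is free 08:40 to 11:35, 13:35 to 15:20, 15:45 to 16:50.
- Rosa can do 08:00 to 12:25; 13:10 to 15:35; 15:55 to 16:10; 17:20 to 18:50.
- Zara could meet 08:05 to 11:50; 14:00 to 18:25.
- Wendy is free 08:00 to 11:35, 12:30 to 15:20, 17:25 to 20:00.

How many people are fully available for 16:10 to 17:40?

2

Quinn and Zara can make the full 16:10-17:40 slot — that's 2.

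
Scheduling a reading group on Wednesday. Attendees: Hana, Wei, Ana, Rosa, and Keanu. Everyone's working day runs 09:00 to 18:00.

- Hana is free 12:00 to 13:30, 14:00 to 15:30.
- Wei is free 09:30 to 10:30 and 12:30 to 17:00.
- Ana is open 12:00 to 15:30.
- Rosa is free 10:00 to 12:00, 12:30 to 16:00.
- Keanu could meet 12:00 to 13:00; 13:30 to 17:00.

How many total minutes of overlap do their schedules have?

120

Hana ∩ Wei: 12:30-13:30, 14:00-15:30.
Hana ∩ Wei ∩ Ana: 12:30-13:30, 14:00-15:30.
Hana ∩ Wei ∩ Ana ∩ Rosa: 12:30-13:30, 14:00-15:30.
Hana ∩ Wei ∩ Ana ∩ Rosa ∩ Keanu: 12:30-13:00, 14:00-15:30.
So the common availability across everyone is 12:30-13:00, 14:00-15:30.
Summing the common windows: 30 + 90 = 120 minutes.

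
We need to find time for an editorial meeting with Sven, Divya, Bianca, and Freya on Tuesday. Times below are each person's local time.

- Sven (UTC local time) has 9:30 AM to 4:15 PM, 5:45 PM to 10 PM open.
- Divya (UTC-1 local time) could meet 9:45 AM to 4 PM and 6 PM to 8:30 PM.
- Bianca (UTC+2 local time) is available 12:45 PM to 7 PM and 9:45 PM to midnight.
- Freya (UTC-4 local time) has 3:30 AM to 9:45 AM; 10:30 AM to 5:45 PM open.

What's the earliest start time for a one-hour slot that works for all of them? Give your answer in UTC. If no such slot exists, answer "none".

Sven in UTC: 09:30-16:15, 17:45-22:00.
Divya in UTC: 10:45-17:00, 19:00-21:30 (add 1h to convert from UTC-1).
Bianca in UTC: 10:45-17:00, 19:45-22:00 (subtract 2h to convert from UTC+2).
Freya in UTC: 07:30-13:45, 14:30-21:45 (add 4h to convert from UTC-4).
Sven ∩ Divya: 10:45-16:15, 19:00-21:30.
Sven ∩ Divya ∩ Bianca: 10:45-16:15, 19:45-21:30.
Sven ∩ Divya ∩ Bianca ∩ Freya: 10:45-13:45, 14:30-16:15, 19:45-21:30.
So the common availability across everyone is 10:45-13:45, 14:30-16:15, 19:45-21:30.
The first common window of at least 60 minutes is 10:45-13:45, so the earliest start is 10:45.

10:45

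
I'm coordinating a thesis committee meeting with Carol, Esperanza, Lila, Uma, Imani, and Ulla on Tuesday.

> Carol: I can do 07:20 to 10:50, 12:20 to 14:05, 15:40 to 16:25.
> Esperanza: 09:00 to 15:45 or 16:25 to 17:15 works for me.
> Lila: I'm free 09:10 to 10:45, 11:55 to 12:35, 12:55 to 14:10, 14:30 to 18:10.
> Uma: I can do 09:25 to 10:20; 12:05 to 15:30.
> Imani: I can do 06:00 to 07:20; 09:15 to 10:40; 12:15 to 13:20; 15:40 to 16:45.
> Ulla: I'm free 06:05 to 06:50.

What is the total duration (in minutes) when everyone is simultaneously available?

0

Carol ∩ Esperanza: 09:00-10:50, 12:20-14:05, 15:40-15:45.
Carol ∩ Esperanza ∩ Lila: 09:10-10:45, 12:20-12:35, 12:55-14:05, 15:40-15:45.
Carol ∩ Esperanza ∩ Lila ∩ Uma: 09:25-10:20, 12:20-12:35, 12:55-14:05.
Carol ∩ Esperanza ∩ Lila ∩ Uma ∩ Imani: 09:25-10:20, 12:20-12:35, 12:55-13:20.
Carol ∩ Esperanza ∩ Lila ∩ Uma ∩ Imani ∩ Ulla: ∅.
There is no time when everyone is free.
There is no common window, so the total is 0 minutes.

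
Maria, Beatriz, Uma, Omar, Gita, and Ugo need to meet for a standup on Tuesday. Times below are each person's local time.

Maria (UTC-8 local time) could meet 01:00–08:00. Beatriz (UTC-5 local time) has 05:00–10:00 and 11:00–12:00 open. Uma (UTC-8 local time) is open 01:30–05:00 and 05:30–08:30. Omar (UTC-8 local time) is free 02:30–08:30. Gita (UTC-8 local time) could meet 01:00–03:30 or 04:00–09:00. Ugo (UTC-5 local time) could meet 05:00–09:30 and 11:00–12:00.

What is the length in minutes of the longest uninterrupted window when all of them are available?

60

Maria in UTC: 09:00-16:00 (add 8h to convert from UTC-8).
Beatriz in UTC: 10:00-15:00, 16:00-17:00 (add 5h to convert from UTC-5).
Uma in UTC: 09:30-13:00, 13:30-16:30 (add 8h to convert from UTC-8).
Omar in UTC: 10:30-16:30 (add 8h to convert from UTC-8).
Gita in UTC: 09:00-11:30, 12:00-17:00 (add 8h to convert from UTC-8).
Ugo in UTC: 10:00-14:30, 16:00-17:00 (add 5h to convert from UTC-5).
Maria ∩ Beatriz: 10:00-15:00.
Maria ∩ Beatriz ∩ Uma: 10:00-13:00, 13:30-15:00.
Maria ∩ Beatriz ∩ Uma ∩ Omar: 10:30-13:00, 13:30-15:00.
Maria ∩ Beatriz ∩ Uma ∩ Omar ∩ Gita: 10:30-11:30, 12:00-13:00, 13:30-15:00.
Maria ∩ Beatriz ∩ Uma ∩ Omar ∩ Gita ∩ Ugo: 10:30-11:30, 12:00-13:00, 13:30-14:30.
The longest is 10:30-11:30 at 60 minutes.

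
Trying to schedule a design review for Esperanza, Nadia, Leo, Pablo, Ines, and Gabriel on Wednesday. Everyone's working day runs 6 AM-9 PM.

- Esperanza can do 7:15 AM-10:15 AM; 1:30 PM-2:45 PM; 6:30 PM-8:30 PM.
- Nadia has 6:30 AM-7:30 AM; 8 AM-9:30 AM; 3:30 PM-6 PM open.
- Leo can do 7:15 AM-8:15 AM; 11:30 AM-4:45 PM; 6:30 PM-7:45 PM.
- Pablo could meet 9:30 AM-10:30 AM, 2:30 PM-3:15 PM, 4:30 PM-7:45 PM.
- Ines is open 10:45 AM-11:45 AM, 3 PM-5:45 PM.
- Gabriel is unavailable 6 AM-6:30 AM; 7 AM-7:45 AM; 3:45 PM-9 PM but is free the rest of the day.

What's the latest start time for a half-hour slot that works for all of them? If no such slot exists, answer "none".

Esperanza free: 07:15-10:15, 13:30-14:45, 18:30-20:30.
Nadia free: 06:30-07:30, 08:00-09:30, 15:30-18:00.
Leo free: 07:15-08:15, 11:30-16:45, 18:30-19:45.
Pablo free: 09:30-10:30, 14:30-15:15, 16:30-19:45.
Ines free: 10:45-11:45, 15:00-17:45.
Gabriel free: 06:30-07:00, 07:45-15:45 (invert busy blocks within the working day).
Esperanza ∩ Nadia: 07:15-07:30, 08:00-09:30.
Esperanza ∩ Nadia ∩ Leo: 07:15-07:30, 08:00-08:15.
Esperanza ∩ Nadia ∩ Leo ∩ Pablo: ∅.
Esperanza ∩ Nadia ∩ Leo ∩ Pablo ∩ Ines: ∅.
Esperanza ∩ Nadia ∩ Leo ∩ Pablo ∩ Ines ∩ Gabriel: ∅.
There is no time when everyone is free.
No common window is at least 30 minutes long.

none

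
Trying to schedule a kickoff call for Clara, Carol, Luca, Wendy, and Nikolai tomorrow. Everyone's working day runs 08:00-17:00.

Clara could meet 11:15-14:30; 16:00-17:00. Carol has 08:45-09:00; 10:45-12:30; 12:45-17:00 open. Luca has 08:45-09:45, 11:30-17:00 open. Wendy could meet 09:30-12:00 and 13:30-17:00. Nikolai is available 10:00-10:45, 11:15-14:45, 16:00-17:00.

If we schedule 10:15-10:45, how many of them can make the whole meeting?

2

Wendy and Nikolai can make the full 10:15-10:45 slot — that's 2.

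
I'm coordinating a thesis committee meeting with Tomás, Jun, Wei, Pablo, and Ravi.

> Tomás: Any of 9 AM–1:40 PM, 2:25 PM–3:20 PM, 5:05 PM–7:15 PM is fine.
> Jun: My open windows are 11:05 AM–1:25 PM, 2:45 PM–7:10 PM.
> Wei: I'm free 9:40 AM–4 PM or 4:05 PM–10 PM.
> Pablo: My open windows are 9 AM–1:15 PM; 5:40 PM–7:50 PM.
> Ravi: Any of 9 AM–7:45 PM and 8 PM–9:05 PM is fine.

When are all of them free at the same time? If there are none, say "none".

Tomás ∩ Jun: 11:05-13:25, 14:45-15:20, 17:05-19:10.
Tomás ∩ Jun ∩ Wei: 11:05-13:25, 14:45-15:20, 17:05-19:10.
Tomás ∩ Jun ∩ Wei ∩ Pablo: 11:05-13:15, 17:40-19:10.
Tomás ∩ Jun ∩ Wei ∩ Pablo ∩ Ravi: 11:05-13:15, 17:40-19:10.

11:05-13:15, 17:40-19:10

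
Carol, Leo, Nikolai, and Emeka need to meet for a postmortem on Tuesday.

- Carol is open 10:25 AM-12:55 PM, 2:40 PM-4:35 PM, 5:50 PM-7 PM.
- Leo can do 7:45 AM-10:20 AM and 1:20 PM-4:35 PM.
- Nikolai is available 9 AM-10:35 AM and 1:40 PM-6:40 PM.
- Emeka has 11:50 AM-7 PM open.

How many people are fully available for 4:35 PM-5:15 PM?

Nikolai and Emeka can make the full 16:35-17:15 slot — that's 2.

2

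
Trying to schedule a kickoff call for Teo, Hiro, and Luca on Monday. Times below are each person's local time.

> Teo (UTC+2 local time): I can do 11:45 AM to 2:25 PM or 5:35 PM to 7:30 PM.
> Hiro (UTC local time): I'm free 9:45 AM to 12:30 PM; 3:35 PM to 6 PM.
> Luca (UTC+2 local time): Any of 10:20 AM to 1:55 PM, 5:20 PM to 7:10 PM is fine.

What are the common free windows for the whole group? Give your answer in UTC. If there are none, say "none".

09:45-11:55, 15:35-17:10

Teo in UTC: 09:45-12:25, 15:35-17:30 (subtract 2h to convert from UTC+2).
Hiro in UTC: 09:45-12:30, 15:35-18:00.
Luca in UTC: 08:20-11:55, 15:20-17:10 (subtract 2h to convert from UTC+2).
Teo ∩ Hiro: 09:45-12:25, 15:35-17:30.
Teo ∩ Hiro ∩ Luca: 09:45-11:55, 15:35-17:10.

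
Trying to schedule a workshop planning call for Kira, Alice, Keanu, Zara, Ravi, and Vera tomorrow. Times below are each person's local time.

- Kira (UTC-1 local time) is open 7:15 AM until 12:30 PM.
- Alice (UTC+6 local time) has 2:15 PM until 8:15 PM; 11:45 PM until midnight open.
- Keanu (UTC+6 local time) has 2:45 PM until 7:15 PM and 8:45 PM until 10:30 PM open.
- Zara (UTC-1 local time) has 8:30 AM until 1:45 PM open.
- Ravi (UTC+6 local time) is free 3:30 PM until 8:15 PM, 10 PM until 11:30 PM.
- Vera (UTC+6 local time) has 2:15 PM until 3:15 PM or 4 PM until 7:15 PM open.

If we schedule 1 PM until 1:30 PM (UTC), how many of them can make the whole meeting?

Kira in UTC: 08:15-13:30 (add 1h to convert from UTC-1).
Alice in UTC: 08:15-14:15, 17:45-18:00 (subtract 6h to convert from UTC+6).
Keanu in UTC: 08:45-13:15, 14:45-16:30 (subtract 6h to convert from UTC+6).
Zara in UTC: 09:30-14:45 (add 1h to convert from UTC-1).
Ravi in UTC: 09:30-14:15, 16:00-17:30 (subtract 6h to convert from UTC+6).
Vera in UTC: 08:15-09:15, 10:00-13:15 (subtract 6h to convert from UTC+6).
Kira, Alice, Zara, and Ravi can make the full 13:00-13:30 slot — that's 4.

4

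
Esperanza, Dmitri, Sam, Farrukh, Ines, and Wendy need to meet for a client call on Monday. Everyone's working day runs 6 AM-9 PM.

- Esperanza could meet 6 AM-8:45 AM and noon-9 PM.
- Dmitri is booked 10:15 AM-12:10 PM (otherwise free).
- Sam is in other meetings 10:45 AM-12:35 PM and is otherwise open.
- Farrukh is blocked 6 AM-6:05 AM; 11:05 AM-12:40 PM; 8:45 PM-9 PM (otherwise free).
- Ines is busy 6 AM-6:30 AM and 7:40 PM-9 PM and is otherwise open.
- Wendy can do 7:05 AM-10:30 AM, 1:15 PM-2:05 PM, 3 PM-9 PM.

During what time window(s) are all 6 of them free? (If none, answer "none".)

Esperanza free: 06:00-08:45, 12:00-21:00.
Dmitri free: 06:00-10:15, 12:10-21:00 (invert busy blocks within the working day).
Sam free: 06:00-10:45, 12:35-21:00 (invert busy blocks within the working day).
Farrukh free: 06:05-11:05, 12:40-20:45 (invert busy blocks within the working day).
Ines free: 06:30-19:40 (invert busy blocks within the working day).
Wendy free: 07:05-10:30, 13:15-14:05, 15:00-21:00.
Esperanza ∩ Dmitri: 06:00-08:45, 12:10-21:00.
Esperanza ∩ Dmitri ∩ Sam: 06:00-08:45, 12:35-21:00.
Esperanza ∩ Dmitri ∩ Sam ∩ Farrukh: 06:05-08:45, 12:40-20:45.
Esperanza ∩ Dmitri ∩ Sam ∩ Farrukh ∩ Ines: 06:30-08:45, 12:40-19:40.
Esperanza ∩ Dmitri ∩ Sam ∩ Farrukh ∩ Ines ∩ Wendy: 07:05-08:45, 13:15-14:05, 15:00-19:40.
So the common availability across everyone is 07:05-08:45, 13:15-14:05, 15:00-19:40.

07:05-08:45, 13:15-14:05, 15:00-19:40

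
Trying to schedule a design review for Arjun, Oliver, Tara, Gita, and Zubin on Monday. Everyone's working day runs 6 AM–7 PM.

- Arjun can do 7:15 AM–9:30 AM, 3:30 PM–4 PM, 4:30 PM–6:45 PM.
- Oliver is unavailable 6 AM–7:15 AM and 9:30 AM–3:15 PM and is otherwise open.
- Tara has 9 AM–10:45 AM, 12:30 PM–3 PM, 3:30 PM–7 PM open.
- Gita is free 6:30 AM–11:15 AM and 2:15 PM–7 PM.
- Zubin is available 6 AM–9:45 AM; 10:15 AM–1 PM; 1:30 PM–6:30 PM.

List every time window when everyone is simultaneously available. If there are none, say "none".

Arjun free: 07:15-09:30, 15:30-16:00, 16:30-18:45.
Oliver free: 07:15-09:30, 15:15-19:00 (invert busy blocks within the working day).
Tara free: 09:00-10:45, 12:30-15:00, 15:30-19:00.
Gita free: 06:30-11:15, 14:15-19:00.
Zubin free: 06:00-09:45, 10:15-13:00, 13:30-18:30.
Arjun ∩ Oliver: 07:15-09:30, 15:30-16:00, 16:30-18:45.
Arjun ∩ Oliver ∩ Tara: 09:00-09:30, 15:30-16:00, 16:30-18:45.
Arjun ∩ Oliver ∩ Tara ∩ Gita: 09:00-09:30, 15:30-16:00, 16:30-18:45.
Arjun ∩ Oliver ∩ Tara ∩ Gita ∩ Zubin: 09:00-09:30, 15:30-16:00, 16:30-18:30.

09:00-09:30, 15:30-16:00, 16:30-18:30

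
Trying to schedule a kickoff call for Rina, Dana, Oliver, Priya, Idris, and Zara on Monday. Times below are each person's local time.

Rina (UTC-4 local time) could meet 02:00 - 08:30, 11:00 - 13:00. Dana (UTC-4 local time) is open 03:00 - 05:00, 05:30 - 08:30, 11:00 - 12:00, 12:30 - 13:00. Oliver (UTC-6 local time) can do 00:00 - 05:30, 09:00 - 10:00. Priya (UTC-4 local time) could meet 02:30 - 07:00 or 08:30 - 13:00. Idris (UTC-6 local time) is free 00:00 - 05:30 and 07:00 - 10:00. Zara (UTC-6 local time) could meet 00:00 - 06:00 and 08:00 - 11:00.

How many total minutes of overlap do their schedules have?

270

Rina in UTC: 06:00-12:30, 15:00-17:00 (add 4h to convert from UTC-4).
Dana in UTC: 07:00-09:00, 09:30-12:30, 15:00-16:00, 16:30-17:00 (add 4h to convert from UTC-4).
Oliver in UTC: 06:00-11:30, 15:00-16:00 (add 6h to convert from UTC-6).
Priya in UTC: 06:30-11:00, 12:30-17:00 (add 4h to convert from UTC-4).
Idris in UTC: 06:00-11:30, 13:00-16:00 (add 6h to convert from UTC-6).
Zara in UTC: 06:00-12:00, 14:00-17:00 (add 6h to convert from UTC-6).
Rina ∩ Dana: 07:00-09:00, 09:30-12:30, 15:00-16:00, 16:30-17:00.
Rina ∩ Dana ∩ Oliver: 07:00-09:00, 09:30-11:30, 15:00-16:00.
Rina ∩ Dana ∩ Oliver ∩ Priya: 07:00-09:00, 09:30-11:00, 15:00-16:00.
Rina ∩ Dana ∩ Oliver ∩ Priya ∩ Idris: 07:00-09:00, 09:30-11:00, 15:00-16:00.
Rina ∩ Dana ∩ Oliver ∩ Priya ∩ Idris ∩ Zara: 07:00-09:00, 09:30-11:00, 15:00-16:00.
So the common availability across everyone is 07:00-09:00, 09:30-11:00, 15:00-16:00.
Summing the common windows: 120 + 90 + 60 = 270 minutes.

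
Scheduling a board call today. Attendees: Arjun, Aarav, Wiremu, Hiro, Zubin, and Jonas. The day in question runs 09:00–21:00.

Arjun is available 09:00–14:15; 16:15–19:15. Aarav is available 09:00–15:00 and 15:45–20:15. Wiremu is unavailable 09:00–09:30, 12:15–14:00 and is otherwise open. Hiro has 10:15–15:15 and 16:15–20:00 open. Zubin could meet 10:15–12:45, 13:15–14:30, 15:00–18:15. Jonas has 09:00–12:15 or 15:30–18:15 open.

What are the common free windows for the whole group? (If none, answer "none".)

10:15-12:15, 16:15-18:15

Arjun free: 09:00-14:15, 16:15-19:15.
Aarav free: 09:00-15:00, 15:45-20:15.
Wiremu free: 09:30-12:15, 14:00-21:00 (invert busy blocks within the working day).
Hiro free: 10:15-15:15, 16:15-20:00.
Zubin free: 10:15-12:45, 13:15-14:30, 15:00-18:15.
Jonas free: 09:00-12:15, 15:30-18:15.
Arjun ∩ Aarav: 09:00-14:15, 16:15-19:15.
Arjun ∩ Aarav ∩ Wiremu: 09:30-12:15, 14:00-14:15, 16:15-19:15.
Arjun ∩ Aarav ∩ Wiremu ∩ Hiro: 10:15-12:15, 14:00-14:15, 16:15-19:15.
Arjun ∩ Aarav ∩ Wiremu ∩ Hiro ∩ Zubin: 10:15-12:15, 14:00-14:15, 16:15-18:15.
Arjun ∩ Aarav ∩ Wiremu ∩ Hiro ∩ Zubin ∩ Jonas: 10:15-12:15, 16:15-18:15.
Those are the intersection windows.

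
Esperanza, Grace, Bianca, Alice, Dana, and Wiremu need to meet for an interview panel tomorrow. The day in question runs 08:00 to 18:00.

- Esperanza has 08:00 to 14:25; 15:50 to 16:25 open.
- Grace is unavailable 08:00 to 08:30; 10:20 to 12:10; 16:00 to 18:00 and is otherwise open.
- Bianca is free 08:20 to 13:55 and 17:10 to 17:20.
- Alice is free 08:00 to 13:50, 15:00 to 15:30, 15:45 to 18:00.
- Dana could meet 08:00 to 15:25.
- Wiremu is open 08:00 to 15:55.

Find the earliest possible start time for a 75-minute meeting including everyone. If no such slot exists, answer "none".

08:30

Esperanza free: 08:00-14:25, 15:50-16:25.
Grace free: 08:30-10:20, 12:10-16:00 (invert busy blocks within the working day).
Bianca free: 08:20-13:55, 17:10-17:20.
Alice free: 08:00-13:50, 15:00-15:30, 15:45-18:00.
Dana free: 08:00-15:25.
Wiremu free: 08:00-15:55.
Esperanza ∩ Grace: 08:30-10:20, 12:10-14:25, 15:50-16:00.
Esperanza ∩ Grace ∩ Bianca: 08:30-10:20, 12:10-13:55.
Esperanza ∩ Grace ∩ Bianca ∩ Alice: 08:30-10:20, 12:10-13:50.
Esperanza ∩ Grace ∩ Bianca ∩ Alice ∩ Dana: 08:30-10:20, 12:10-13:50.
Esperanza ∩ Grace ∩ Bianca ∩ Alice ∩ Dana ∩ Wiremu: 08:30-10:20, 12:10-13:50.
Those are the intersection windows.
The first common window of at least 75 minutes is 08:30-10:20, so the earliest start is 08:30.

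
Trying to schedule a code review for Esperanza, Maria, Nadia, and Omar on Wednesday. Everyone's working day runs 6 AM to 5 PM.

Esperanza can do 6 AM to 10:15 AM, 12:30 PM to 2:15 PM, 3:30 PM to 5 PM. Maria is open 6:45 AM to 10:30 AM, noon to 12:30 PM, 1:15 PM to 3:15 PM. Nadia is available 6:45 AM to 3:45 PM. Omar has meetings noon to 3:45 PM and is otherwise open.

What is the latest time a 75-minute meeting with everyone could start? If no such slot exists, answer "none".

09:00

Esperanza free: 06:00-10:15, 12:30-14:15, 15:30-17:00.
Maria free: 06:45-10:30, 12:00-12:30, 13:15-15:15.
Nadia free: 06:45-15:45.
Omar free: 06:00-12:00, 15:45-17:00 (invert busy blocks within the working day).
Esperanza ∩ Maria: 06:45-10:15, 13:15-14:15.
Esperanza ∩ Maria ∩ Nadia: 06:45-10:15, 13:15-14:15.
Esperanza ∩ Maria ∩ Nadia ∩ Omar: 06:45-10:15.
Those are the intersection windows.
The last common window of at least 75 minutes is 06:45-10:15; a 75-minute meeting can start as late as 09:00 and still end by 10:15.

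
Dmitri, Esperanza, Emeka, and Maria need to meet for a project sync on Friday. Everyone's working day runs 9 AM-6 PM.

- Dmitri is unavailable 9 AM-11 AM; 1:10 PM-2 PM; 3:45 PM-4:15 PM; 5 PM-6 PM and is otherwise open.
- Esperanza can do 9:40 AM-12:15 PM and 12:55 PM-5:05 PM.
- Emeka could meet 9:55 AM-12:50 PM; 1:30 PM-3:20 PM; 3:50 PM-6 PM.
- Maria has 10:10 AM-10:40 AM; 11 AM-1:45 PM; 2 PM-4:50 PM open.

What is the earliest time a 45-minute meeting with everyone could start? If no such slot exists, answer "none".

Dmitri free: 11:00-13:10, 14:00-15:45, 16:15-17:00 (invert busy blocks within the working day).
Esperanza free: 09:40-12:15, 12:55-17:05.
Emeka free: 09:55-12:50, 13:30-15:20, 15:50-18:00.
Maria free: 10:10-10:40, 11:00-13:45, 14:00-16:50.
Dmitri ∩ Esperanza: 11:00-12:15, 12:55-13:10, 14:00-15:45, 16:15-17:00.
Dmitri ∩ Esperanza ∩ Emeka: 11:00-12:15, 14:00-15:20, 16:15-17:00.
Dmitri ∩ Esperanza ∩ Emeka ∩ Maria: 11:00-12:15, 14:00-15:20, 16:15-16:50.
The first common window of at least 45 minutes is 11:00-12:15, so the earliest start is 11:00.

11:00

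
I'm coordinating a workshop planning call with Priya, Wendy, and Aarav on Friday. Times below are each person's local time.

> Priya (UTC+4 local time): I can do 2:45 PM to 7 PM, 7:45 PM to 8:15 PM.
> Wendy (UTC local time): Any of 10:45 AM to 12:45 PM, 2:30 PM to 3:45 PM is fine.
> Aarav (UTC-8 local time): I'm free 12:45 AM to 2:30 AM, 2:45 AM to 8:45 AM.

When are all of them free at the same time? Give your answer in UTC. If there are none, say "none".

Priya in UTC: 10:45-15:00, 15:45-16:15 (subtract 4h to convert from UTC+4).
Wendy in UTC: 10:45-12:45, 14:30-15:45.
Aarav in UTC: 08:45-10:30, 10:45-16:45 (add 8h to convert from UTC-8).
Priya ∩ Wendy: 10:45-12:45, 14:30-15:00.
Priya ∩ Wendy ∩ Aarav: 10:45-12:45, 14:30-15:00.
So the common availability across everyone is 10:45-12:45, 14:30-15:00.

10:45-12:45, 14:30-15:00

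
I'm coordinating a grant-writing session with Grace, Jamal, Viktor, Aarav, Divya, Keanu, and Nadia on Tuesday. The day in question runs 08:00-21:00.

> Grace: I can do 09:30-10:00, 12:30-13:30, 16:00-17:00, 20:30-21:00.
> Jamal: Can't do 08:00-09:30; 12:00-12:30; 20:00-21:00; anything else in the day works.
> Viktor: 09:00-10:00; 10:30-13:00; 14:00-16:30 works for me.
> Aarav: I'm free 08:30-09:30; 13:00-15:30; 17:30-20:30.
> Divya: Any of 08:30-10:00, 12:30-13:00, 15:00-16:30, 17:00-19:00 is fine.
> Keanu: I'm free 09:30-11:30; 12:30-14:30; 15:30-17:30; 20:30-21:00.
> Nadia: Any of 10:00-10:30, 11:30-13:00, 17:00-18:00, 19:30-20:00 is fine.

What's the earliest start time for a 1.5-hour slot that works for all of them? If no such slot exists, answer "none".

none

Grace free: 09:30-10:00, 12:30-13:30, 16:00-17:00, 20:30-21:00.
Jamal free: 09:30-12:00, 12:30-20:00 (invert busy blocks within the working day).
Viktor free: 09:00-10:00, 10:30-13:00, 14:00-16:30.
Aarav free: 08:30-09:30, 13:00-15:30, 17:30-20:30.
Divya free: 08:30-10:00, 12:30-13:00, 15:00-16:30, 17:00-19:00.
Keanu free: 09:30-11:30, 12:30-14:30, 15:30-17:30, 20:30-21:00.
Nadia free: 10:00-10:30, 11:30-13:00, 17:00-18:00, 19:30-20:00.
Grace ∩ Jamal: 09:30-10:00, 12:30-13:30, 16:00-17:00.
Grace ∩ Jamal ∩ Viktor: 09:30-10:00, 12:30-13:00, 16:00-16:30.
Grace ∩ Jamal ∩ Viktor ∩ Aarav: ∅.
Grace ∩ Jamal ∩ Viktor ∩ Aarav ∩ Divya: ∅.
Grace ∩ Jamal ∩ Viktor ∩ Aarav ∩ Divya ∩ Keanu: ∅.
Grace ∩ Jamal ∩ Viktor ∩ Aarav ∩ Divya ∩ Keanu ∩ Nadia: ∅.
There is no time when everyone is free.
No common window is at least 90 minutes long.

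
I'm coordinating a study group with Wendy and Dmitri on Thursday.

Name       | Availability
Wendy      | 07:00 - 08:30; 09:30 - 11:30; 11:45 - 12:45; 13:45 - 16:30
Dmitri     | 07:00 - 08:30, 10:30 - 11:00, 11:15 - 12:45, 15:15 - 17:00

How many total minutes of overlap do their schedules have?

Wendy ∩ Dmitri: 07:00-08:30, 10:30-11:00, 11:15-11:30, 11:45-12:45, 15:15-16:30.
Those are the intersection windows.
Summing the common windows: 90 + 30 + 15 + 60 + 75 = 270 minutes.

270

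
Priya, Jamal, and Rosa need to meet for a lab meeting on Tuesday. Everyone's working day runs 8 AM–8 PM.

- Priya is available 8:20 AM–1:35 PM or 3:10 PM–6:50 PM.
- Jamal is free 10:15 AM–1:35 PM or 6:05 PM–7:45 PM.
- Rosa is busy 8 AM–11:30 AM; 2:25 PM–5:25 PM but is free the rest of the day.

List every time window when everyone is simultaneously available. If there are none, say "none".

Priya free: 08:20-13:35, 15:10-18:50.
Jamal free: 10:15-13:35, 18:05-19:45.
Rosa free: 11:30-14:25, 17:25-20:00 (invert busy blocks within the working day).
Priya ∩ Jamal: 10:15-13:35, 18:05-18:50.
Priya ∩ Jamal ∩ Rosa: 11:30-13:35, 18:05-18:50.

11:30-13:35, 18:05-18:50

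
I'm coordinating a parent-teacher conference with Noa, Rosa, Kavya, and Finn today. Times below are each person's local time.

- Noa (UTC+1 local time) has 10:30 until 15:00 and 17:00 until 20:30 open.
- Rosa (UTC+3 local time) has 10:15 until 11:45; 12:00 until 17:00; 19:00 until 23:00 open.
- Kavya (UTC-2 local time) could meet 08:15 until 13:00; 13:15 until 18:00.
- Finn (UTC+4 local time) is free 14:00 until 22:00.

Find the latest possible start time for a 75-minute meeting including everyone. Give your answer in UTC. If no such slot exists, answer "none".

16:45

Noa in UTC: 09:30-14:00, 16:00-19:30 (subtract 1h to convert from UTC+1).
Rosa in UTC: 07:15-08:45, 09:00-14:00, 16:00-20:00 (subtract 3h to convert from UTC+3).
Kavya in UTC: 10:15-15:00, 15:15-20:00 (add 2h to convert from UTC-2).
Finn in UTC: 10:00-18:00 (subtract 4h to convert from UTC+4).
Noa ∩ Rosa: 09:30-14:00, 16:00-19:30.
Noa ∩ Rosa ∩ Kavya: 10:15-14:00, 16:00-19:30.
Noa ∩ Rosa ∩ Kavya ∩ Finn: 10:15-14:00, 16:00-18:00.
So the common availability across everyone is 10:15-14:00, 16:00-18:00.
The last common window of at least 75 minutes is 16:00-18:00; a 75-minute meeting can start as late as 16:45 and still end by 18:00.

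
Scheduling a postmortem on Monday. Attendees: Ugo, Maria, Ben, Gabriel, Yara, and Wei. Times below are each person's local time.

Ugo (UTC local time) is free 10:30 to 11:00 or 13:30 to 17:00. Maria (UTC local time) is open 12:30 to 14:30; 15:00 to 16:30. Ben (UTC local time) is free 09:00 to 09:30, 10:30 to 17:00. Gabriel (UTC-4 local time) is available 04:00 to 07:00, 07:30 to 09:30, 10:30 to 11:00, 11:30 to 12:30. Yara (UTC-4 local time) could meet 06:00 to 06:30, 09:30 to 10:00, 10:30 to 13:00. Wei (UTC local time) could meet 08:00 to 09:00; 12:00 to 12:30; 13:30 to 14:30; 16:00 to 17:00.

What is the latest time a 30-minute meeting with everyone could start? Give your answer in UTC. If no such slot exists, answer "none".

16:00

Ugo in UTC: 10:30-11:00, 13:30-17:00.
Maria in UTC: 12:30-14:30, 15:00-16:30.
Ben in UTC: 09:00-09:30, 10:30-17:00.
Gabriel in UTC: 08:00-11:00, 11:30-13:30, 14:30-15:00, 15:30-16:30 (add 4h to convert from UTC-4).
Yara in UTC: 10:00-10:30, 13:30-14:00, 14:30-17:00 (add 4h to convert from UTC-4).
Wei in UTC: 08:00-09:00, 12:00-12:30, 13:30-14:30, 16:00-17:00.
Ugo ∩ Maria: 13:30-14:30, 15:00-16:30.
Ugo ∩ Maria ∩ Ben: 13:30-14:30, 15:00-16:30.
Ugo ∩ Maria ∩ Ben ∩ Gabriel: 15:30-16:30.
Ugo ∩ Maria ∩ Ben ∩ Gabriel ∩ Yara: 15:30-16:30.
Ugo ∩ Maria ∩ Ben ∩ Gabriel ∩ Yara ∩ Wei: 16:00-16:30.
The last common window of at least 30 minutes is 16:00-16:30; a 30-minute meeting can start as late as 16:00 and still end by 16:30.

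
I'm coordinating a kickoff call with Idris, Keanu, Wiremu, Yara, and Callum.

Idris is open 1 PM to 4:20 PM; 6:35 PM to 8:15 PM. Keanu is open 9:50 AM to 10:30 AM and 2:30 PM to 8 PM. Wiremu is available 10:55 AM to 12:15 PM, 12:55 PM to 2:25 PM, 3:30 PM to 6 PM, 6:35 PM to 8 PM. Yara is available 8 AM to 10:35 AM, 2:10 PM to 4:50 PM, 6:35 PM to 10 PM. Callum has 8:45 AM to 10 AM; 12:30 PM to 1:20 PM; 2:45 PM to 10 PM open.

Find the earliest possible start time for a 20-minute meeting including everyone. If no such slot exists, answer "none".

Idris ∩ Keanu: 14:30-16:20, 18:35-20:00.
Idris ∩ Keanu ∩ Wiremu: 15:30-16:20, 18:35-20:00.
Idris ∩ Keanu ∩ Wiremu ∩ Yara: 15:30-16:20, 18:35-20:00.
Idris ∩ Keanu ∩ Wiremu ∩ Yara ∩ Callum: 15:30-16:20, 18:35-20:00.
The first common window of at least 20 minutes is 15:30-16:20, so the earliest start is 15:30.

15:30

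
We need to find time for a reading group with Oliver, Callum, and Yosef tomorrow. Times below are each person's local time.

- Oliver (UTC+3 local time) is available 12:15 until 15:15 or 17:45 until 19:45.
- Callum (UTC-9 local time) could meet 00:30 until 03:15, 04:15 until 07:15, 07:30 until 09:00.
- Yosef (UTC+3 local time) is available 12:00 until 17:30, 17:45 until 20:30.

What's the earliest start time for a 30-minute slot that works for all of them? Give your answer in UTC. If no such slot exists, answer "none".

09:30

Oliver in UTC: 09:15-12:15, 14:45-16:45 (subtract 3h to convert from UTC+3).
Callum in UTC: 09:30-12:15, 13:15-16:15, 16:30-18:00 (add 9h to convert from UTC-9).
Yosef in UTC: 09:00-14:30, 14:45-17:30 (subtract 3h to convert from UTC+3).
Oliver ∩ Callum: 09:30-12:15, 14:45-16:15, 16:30-16:45.
Oliver ∩ Callum ∩ Yosef: 09:30-12:15, 14:45-16:15, 16:30-16:45.
The first common window of at least 30 minutes is 09:30-12:15, so the earliest start is 09:30.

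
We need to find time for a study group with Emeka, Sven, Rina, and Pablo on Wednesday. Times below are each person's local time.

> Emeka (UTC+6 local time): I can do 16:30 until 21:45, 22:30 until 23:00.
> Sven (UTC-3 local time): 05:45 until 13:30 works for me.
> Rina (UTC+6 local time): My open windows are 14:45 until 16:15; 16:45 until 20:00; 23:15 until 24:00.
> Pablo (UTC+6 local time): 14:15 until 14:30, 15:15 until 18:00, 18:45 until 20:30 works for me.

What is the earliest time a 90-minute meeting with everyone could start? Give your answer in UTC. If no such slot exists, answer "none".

Emeka in UTC: 10:30-15:45, 16:30-17:00 (subtract 6h to convert from UTC+6).
Sven in UTC: 08:45-16:30 (add 3h to convert from UTC-3).
Rina in UTC: 08:45-10:15, 10:45-14:00, 17:15-18:00 (subtract 6h to convert from UTC+6).
Pablo in UTC: 08:15-08:30, 09:15-12:00, 12:45-14:30 (subtract 6h to convert from UTC+6).
Emeka ∩ Sven: 10:30-15:45.
Emeka ∩ Sven ∩ Rina: 10:45-14:00.
Emeka ∩ Sven ∩ Rina ∩ Pablo: 10:45-12:00, 12:45-14:00.
Those are the intersection windows.
No common window is at least 90 minutes long.

none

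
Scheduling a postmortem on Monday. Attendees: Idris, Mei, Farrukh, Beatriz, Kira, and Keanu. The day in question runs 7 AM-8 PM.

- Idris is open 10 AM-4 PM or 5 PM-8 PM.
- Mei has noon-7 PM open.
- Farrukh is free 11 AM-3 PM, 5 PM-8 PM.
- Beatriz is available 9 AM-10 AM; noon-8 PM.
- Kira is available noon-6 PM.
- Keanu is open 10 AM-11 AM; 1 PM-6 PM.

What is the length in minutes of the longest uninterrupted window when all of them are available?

120

Idris ∩ Mei: 12:00-16:00, 17:00-19:00.
Idris ∩ Mei ∩ Farrukh: 12:00-15:00, 17:00-19:00.
Idris ∩ Mei ∩ Farrukh ∩ Beatriz: 12:00-15:00, 17:00-19:00.
Idris ∩ Mei ∩ Farrukh ∩ Beatriz ∩ Kira: 12:00-15:00, 17:00-18:00.
Idris ∩ Mei ∩ Farrukh ∩ Beatriz ∩ Kira ∩ Keanu: 13:00-15:00, 17:00-18:00.
The longest is 13:00-15:00 at 120 minutes.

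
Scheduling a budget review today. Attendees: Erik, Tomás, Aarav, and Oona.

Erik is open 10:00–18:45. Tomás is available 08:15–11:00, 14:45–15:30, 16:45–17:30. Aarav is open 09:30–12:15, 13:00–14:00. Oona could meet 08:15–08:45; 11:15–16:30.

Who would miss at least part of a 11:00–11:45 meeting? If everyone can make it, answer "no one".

Erik: free for 11:00-11:45. Tomás: not fully free for 11:00-11:45. Aarav: free for 11:00-11:45. Oona: not fully free for 11:00-11:45.

Oona, Tomás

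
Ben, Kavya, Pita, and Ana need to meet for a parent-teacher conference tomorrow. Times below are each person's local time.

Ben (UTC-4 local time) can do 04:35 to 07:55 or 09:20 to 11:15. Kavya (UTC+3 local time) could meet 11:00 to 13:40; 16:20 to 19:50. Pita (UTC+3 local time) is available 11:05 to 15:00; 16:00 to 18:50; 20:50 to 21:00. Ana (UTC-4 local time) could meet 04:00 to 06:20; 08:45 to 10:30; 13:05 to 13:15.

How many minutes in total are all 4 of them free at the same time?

175

Ben in UTC: 08:35-11:55, 13:20-15:15 (add 4h to convert from UTC-4).
Kavya in UTC: 08:00-10:40, 13:20-16:50 (subtract 3h to convert from UTC+3).
Pita in UTC: 08:05-12:00, 13:00-15:50, 17:50-18:00 (subtract 3h to convert from UTC+3).
Ana in UTC: 08:00-10:20, 12:45-14:30, 17:05-17:15 (add 4h to convert from UTC-4).
Ben ∩ Kavya: 08:35-10:40, 13:20-15:15.
Ben ∩ Kavya ∩ Pita: 08:35-10:40, 13:20-15:15.
Ben ∩ Kavya ∩ Pita ∩ Ana: 08:35-10:20, 13:20-14:30.
Summing the common windows: 105 + 70 = 175 minutes.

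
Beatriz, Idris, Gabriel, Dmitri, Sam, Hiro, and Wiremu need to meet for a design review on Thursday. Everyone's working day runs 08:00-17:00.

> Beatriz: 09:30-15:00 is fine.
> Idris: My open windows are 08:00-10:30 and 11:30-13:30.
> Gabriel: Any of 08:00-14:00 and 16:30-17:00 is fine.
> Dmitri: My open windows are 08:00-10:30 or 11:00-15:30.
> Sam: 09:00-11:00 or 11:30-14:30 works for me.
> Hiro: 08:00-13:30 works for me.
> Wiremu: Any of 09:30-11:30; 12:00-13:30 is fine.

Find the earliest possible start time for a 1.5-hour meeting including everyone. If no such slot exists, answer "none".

12:00

Beatriz ∩ Idris: 09:30-10:30, 11:30-13:30.
Beatriz ∩ Idris ∩ Gabriel: 09:30-10:30, 11:30-13:30.
Beatriz ∩ Idris ∩ Gabriel ∩ Dmitri: 09:30-10:30, 11:30-13:30.
Beatriz ∩ Idris ∩ Gabriel ∩ Dmitri ∩ Sam: 09:30-10:30, 11:30-13:30.
Beatriz ∩ Idris ∩ Gabriel ∩ Dmitri ∩ Sam ∩ Hiro: 09:30-10:30, 11:30-13:30.
Beatriz ∩ Idris ∩ Gabriel ∩ Dmitri ∩ Sam ∩ Hiro ∩ Wiremu: 09:30-10:30, 12:00-13:30.
Those are the intersection windows.
The first common window of at least 90 minutes is 12:00-13:30, so the earliest start is 12:00.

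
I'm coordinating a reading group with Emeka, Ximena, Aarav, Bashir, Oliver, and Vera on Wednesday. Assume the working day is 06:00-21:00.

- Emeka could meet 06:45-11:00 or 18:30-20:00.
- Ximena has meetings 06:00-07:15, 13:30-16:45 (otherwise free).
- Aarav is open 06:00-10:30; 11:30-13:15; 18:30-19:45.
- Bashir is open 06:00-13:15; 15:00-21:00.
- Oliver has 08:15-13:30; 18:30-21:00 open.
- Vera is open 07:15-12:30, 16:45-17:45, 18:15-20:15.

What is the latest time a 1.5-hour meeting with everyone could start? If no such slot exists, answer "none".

09:00

Emeka free: 06:45-11:00, 18:30-20:00.
Ximena free: 07:15-13:30, 16:45-21:00 (invert busy blocks within the working day).
Aarav free: 06:00-10:30, 11:30-13:15, 18:30-19:45.
Bashir free: 06:00-13:15, 15:00-21:00.
Oliver free: 08:15-13:30, 18:30-21:00.
Vera free: 07:15-12:30, 16:45-17:45, 18:15-20:15.
Emeka ∩ Ximena: 07:15-11:00, 18:30-20:00.
Emeka ∩ Ximena ∩ Aarav: 07:15-10:30, 18:30-19:45.
Emeka ∩ Ximena ∩ Aarav ∩ Bashir: 07:15-10:30, 18:30-19:45.
Emeka ∩ Ximena ∩ Aarav ∩ Bashir ∩ Oliver: 08:15-10:30, 18:30-19:45.
Emeka ∩ Ximena ∩ Aarav ∩ Bashir ∩ Oliver ∩ Vera: 08:15-10:30, 18:30-19:45.
The last common window of at least 90 minutes is 08:15-10:30; a 90-minute meeting can start as late as 09:00 and still end by 10:30.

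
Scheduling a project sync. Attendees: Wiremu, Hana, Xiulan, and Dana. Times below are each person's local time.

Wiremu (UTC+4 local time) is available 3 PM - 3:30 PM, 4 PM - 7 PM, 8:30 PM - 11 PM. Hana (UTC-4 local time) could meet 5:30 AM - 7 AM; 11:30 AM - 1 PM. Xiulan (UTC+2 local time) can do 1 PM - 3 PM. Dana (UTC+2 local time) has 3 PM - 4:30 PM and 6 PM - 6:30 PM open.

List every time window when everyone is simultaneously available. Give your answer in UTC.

none

Wiremu in UTC: 11:00-11:30, 12:00-15:00, 16:30-19:00 (subtract 4h to convert from UTC+4).
Hana in UTC: 09:30-11:00, 15:30-17:00 (add 4h to convert from UTC-4).
Xiulan in UTC: 11:00-13:00 (subtract 2h to convert from UTC+2).
Dana in UTC: 13:00-14:30, 16:00-16:30 (subtract 2h to convert from UTC+2).
Wiremu ∩ Hana: 16:30-17:00.
Wiremu ∩ Hana ∩ Xiulan: ∅.
Wiremu ∩ Hana ∩ Xiulan ∩ Dana: ∅.
There is no time when everyone is free.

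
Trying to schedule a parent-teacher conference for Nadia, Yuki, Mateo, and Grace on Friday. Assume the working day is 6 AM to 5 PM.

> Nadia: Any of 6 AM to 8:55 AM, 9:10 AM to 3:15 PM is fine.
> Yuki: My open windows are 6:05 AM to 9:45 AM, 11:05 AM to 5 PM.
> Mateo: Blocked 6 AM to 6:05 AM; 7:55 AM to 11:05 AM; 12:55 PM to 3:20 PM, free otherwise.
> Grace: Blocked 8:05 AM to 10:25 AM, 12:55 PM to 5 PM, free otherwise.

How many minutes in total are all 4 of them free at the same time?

Nadia free: 06:00-08:55, 09:10-15:15.
Yuki free: 06:05-09:45, 11:05-17:00.
Mateo free: 06:05-07:55, 11:05-12:55, 15:20-17:00 (invert busy blocks within the working day).
Grace free: 06:00-08:05, 10:25-12:55 (invert busy blocks within the working day).
Nadia ∩ Yuki: 06:05-08:55, 09:10-09:45, 11:05-15:15.
Nadia ∩ Yuki ∩ Mateo: 06:05-07:55, 11:05-12:55.
Nadia ∩ Yuki ∩ Mateo ∩ Grace: 06:05-07:55, 11:05-12:55.
Summing the common windows: 110 + 110 = 220 minutes.

220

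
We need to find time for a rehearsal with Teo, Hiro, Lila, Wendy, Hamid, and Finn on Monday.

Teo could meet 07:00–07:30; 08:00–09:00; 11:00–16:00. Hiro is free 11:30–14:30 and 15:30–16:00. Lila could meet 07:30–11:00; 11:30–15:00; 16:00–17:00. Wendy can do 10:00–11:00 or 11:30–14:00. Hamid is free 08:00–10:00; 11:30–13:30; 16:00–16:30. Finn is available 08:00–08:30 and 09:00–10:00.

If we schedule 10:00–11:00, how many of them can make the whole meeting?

2

Lila and Wendy can make the full 10:00-11:00 slot — that's 2.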